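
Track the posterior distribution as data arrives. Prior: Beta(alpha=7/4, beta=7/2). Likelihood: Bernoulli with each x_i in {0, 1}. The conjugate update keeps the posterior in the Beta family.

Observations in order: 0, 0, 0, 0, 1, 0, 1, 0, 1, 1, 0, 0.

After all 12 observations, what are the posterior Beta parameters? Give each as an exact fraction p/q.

alpha=23/4, beta=23/2

obs 1: x=0 → posterior Beta(7/4, 9/2)
obs 2: x=0 → posterior Beta(7/4, 11/2)
obs 3: x=0 → posterior Beta(7/4, 13/2)
obs 4: x=0 → posterior Beta(7/4, 15/2)
obs 5: x=1 → posterior Beta(11/4, 15/2)
obs 6: x=0 → posterior Beta(11/4, 17/2)
obs 7: x=1 → posterior Beta(15/4, 17/2)
obs 8: x=0 → posterior Beta(15/4, 19/2)
obs 9: x=1 → posterior Beta(19/4, 19/2)
obs 10: x=1 → posterior Beta(23/4, 19/2)
obs 11: x=0 → posterior Beta(23/4, 21/2)
obs 12: x=0 → posterior Beta(23/4, 23/2)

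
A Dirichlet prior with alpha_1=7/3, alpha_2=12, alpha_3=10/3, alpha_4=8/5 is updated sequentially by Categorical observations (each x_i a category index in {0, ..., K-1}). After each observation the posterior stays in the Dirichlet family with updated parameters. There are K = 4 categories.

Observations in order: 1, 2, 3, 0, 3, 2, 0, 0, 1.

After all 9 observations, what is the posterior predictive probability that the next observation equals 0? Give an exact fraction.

obs 1: x=1 → posterior Dirichlet(7/3, 13, 10/3, 8/5)
obs 2: x=2 → posterior Dirichlet(7/3, 13, 13/3, 8/5)
obs 3: x=3 → posterior Dirichlet(7/3, 13, 13/3, 13/5)
obs 4: x=0 → posterior Dirichlet(10/3, 13, 13/3, 13/5)
obs 5: x=3 → posterior Dirichlet(10/3, 13, 13/3, 18/5)
obs 6: x=2 → posterior Dirichlet(10/3, 13, 16/3, 18/5)
obs 7: x=0 → posterior Dirichlet(13/3, 13, 16/3, 18/5)
obs 8: x=0 → posterior Dirichlet(16/3, 13, 16/3, 18/5)
obs 9: x=1 → posterior Dirichlet(16/3, 14, 16/3, 18/5)

10/53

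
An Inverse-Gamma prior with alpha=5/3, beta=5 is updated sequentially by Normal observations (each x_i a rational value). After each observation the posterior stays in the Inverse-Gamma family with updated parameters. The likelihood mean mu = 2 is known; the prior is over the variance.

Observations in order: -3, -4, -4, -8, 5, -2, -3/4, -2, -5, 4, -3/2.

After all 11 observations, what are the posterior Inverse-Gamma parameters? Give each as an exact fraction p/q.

obs 1: x=-3 → posterior Inverse-Gamma(13/6, 35/2)
obs 2: x=-4 → posterior Inverse-Gamma(8/3, 71/2)
obs 3: x=-4 → posterior Inverse-Gamma(19/6, 107/2)
obs 4: x=-8 → posterior Inverse-Gamma(11/3, 207/2)
obs 5: x=5 → posterior Inverse-Gamma(25/6, 108)
obs 6: x=-2 → posterior Inverse-Gamma(14/3, 116)
obs 7: x=-3/4 → posterior Inverse-Gamma(31/6, 3833/32)
obs 8: x=-2 → posterior Inverse-Gamma(17/3, 4089/32)
obs 9: x=-5 → posterior Inverse-Gamma(37/6, 4873/32)
obs 10: x=4 → posterior Inverse-Gamma(20/3, 4937/32)
obs 11: x=-3/2 → posterior Inverse-Gamma(43/6, 5133/32)

alpha=43/6, beta=5133/32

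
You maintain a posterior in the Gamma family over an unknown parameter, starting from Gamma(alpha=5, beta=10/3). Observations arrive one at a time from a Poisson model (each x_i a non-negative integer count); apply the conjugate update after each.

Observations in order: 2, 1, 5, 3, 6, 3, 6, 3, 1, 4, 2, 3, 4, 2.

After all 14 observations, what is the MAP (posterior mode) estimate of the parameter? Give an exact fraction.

147/52

obs 1: x=2 → posterior Gamma(7, 13/3)
obs 2: x=1 → posterior Gamma(8, 16/3)
obs 3: x=5 → posterior Gamma(13, 19/3)
obs 4: x=3 → posterior Gamma(16, 22/3)
obs 5: x=6 → posterior Gamma(22, 25/3)
obs 6: x=3 → posterior Gamma(25, 28/3)
obs 7: x=6 → posterior Gamma(31, 31/3)
obs 8: x=3 → posterior Gamma(34, 34/3)
obs 9: x=1 → posterior Gamma(35, 37/3)
obs 10: x=4 → posterior Gamma(39, 40/3)
obs 11: x=2 → posterior Gamma(41, 43/3)
obs 12: x=3 → posterior Gamma(44, 46/3)
obs 13: x=4 → posterior Gamma(48, 49/3)
obs 14: x=2 → posterior Gamma(50, 52/3)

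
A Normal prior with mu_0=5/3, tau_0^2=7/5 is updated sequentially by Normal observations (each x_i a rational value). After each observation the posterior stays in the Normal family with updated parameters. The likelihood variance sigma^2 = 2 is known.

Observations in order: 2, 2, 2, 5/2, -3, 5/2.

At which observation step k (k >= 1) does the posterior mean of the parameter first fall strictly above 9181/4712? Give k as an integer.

obs 1: x=2 → posterior Normal(92/51, 14/17)
obs 2: x=2 → posterior Normal(67/36, 7/12)
obs 3: x=2 → posterior Normal(176/93, 14/31)
obs 4: x=5/2 → posterior Normal(457/228, 7/19)
obs 5: x=-3 → posterior Normal(331/270, 14/45)
obs 6: x=5/2 → posterior Normal(109/78, 7/26)

k = 4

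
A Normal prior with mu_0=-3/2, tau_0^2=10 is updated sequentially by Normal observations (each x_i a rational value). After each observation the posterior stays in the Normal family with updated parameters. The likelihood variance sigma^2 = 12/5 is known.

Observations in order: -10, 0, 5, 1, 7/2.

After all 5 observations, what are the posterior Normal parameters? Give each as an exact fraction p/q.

mu_0=-43/262, tau_0^2=60/131

obs 1: x=-10 → posterior Normal(-259/31, 60/31)
obs 2: x=0 → posterior Normal(-37/8, 15/14)
obs 3: x=5 → posterior Normal(-134/81, 20/27)
obs 4: x=1 → posterior Normal(-109/106, 30/53)
obs 5: x=7/2 → posterior Normal(-43/262, 60/131)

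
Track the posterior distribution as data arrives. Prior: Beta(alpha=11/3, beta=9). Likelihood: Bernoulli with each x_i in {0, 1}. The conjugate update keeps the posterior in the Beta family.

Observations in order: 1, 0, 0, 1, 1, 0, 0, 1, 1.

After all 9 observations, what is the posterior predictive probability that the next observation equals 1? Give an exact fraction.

2/5

obs 1: x=1 → posterior Beta(14/3, 9)
obs 2: x=0 → posterior Beta(14/3, 10)
obs 3: x=0 → posterior Beta(14/3, 11)
obs 4: x=1 → posterior Beta(17/3, 11)
obs 5: x=1 → posterior Beta(20/3, 11)
obs 6: x=0 → posterior Beta(20/3, 12)
obs 7: x=0 → posterior Beta(20/3, 13)
obs 8: x=1 → posterior Beta(23/3, 13)
obs 9: x=1 → posterior Beta(26/3, 13)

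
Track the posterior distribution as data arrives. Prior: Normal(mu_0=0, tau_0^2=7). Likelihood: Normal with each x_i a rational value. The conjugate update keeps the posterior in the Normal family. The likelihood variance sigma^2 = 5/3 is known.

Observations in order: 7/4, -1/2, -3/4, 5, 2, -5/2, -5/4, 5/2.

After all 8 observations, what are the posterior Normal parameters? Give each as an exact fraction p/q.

mu_0=525/692, tau_0^2=35/173

obs 1: x=7/4 → posterior Normal(147/104, 35/26)
obs 2: x=-1/2 → posterior Normal(105/188, 35/47)
obs 3: x=-3/4 → posterior Normal(21/136, 35/68)
obs 4: x=5 → posterior Normal(231/178, 35/89)
obs 5: x=2 → posterior Normal(63/44, 7/22)
obs 6: x=-5/2 → posterior Normal(105/131, 35/131)
obs 7: x=-5/4 → posterior Normal(315/608, 35/152)
obs 8: x=5/2 → posterior Normal(525/692, 35/173)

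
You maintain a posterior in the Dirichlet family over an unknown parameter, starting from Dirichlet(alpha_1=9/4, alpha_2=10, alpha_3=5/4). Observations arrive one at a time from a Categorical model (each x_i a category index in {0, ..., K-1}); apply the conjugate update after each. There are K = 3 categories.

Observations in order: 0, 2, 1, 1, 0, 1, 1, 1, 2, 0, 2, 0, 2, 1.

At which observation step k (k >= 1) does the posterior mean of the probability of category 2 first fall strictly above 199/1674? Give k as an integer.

obs 1: x=0 → posterior Dirichlet(13/4, 10, 5/4)
obs 2: x=2 → posterior Dirichlet(13/4, 10, 9/4)
obs 3: x=1 → posterior Dirichlet(13/4, 11, 9/4)
obs 4: x=1 → posterior Dirichlet(13/4, 12, 9/4)
obs 5: x=0 → posterior Dirichlet(17/4, 12, 9/4)
obs 6: x=1 → posterior Dirichlet(17/4, 13, 9/4)
obs 7: x=1 → posterior Dirichlet(17/4, 14, 9/4)
obs 8: x=1 → posterior Dirichlet(17/4, 15, 9/4)
obs 9: x=2 → posterior Dirichlet(17/4, 15, 13/4)
obs 10: x=0 → posterior Dirichlet(21/4, 15, 13/4)
obs 11: x=2 → posterior Dirichlet(21/4, 15, 17/4)
obs 12: x=0 → posterior Dirichlet(25/4, 15, 17/4)
obs 13: x=2 → posterior Dirichlet(25/4, 15, 21/4)
obs 14: x=1 → posterior Dirichlet(25/4, 16, 21/4)

k = 2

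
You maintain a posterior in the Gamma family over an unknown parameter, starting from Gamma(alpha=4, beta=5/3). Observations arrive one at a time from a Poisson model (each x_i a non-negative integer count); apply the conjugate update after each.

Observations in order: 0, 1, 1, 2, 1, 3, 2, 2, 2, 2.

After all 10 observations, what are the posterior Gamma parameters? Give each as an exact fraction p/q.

obs 1: x=0 → posterior Gamma(4, 8/3)
obs 2: x=1 → posterior Gamma(5, 11/3)
obs 3: x=1 → posterior Gamma(6, 14/3)
obs 4: x=2 → posterior Gamma(8, 17/3)
obs 5: x=1 → posterior Gamma(9, 20/3)
obs 6: x=3 → posterior Gamma(12, 23/3)
obs 7: x=2 → posterior Gamma(14, 26/3)
obs 8: x=2 → posterior Gamma(16, 29/3)
obs 9: x=2 → posterior Gamma(18, 32/3)
obs 10: x=2 → posterior Gamma(20, 35/3)

alpha=20, beta=35/3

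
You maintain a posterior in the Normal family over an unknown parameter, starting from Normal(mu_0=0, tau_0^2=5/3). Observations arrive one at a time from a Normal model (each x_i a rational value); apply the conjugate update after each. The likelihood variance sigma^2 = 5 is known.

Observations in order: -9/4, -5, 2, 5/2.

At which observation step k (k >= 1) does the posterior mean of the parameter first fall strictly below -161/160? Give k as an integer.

obs 1: x=-9/4 → posterior Normal(-9/16, 5/4)
obs 2: x=-5 → posterior Normal(-29/20, 1)
obs 3: x=2 → posterior Normal(-7/8, 5/6)
obs 4: x=5/2 → posterior Normal(-11/28, 5/7)

k = 2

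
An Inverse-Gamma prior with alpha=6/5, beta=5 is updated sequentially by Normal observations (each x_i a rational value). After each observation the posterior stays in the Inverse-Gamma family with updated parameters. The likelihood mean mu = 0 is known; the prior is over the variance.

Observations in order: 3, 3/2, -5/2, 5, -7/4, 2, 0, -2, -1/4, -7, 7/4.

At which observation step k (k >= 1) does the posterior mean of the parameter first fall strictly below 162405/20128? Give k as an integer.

k = 7

obs 1: x=3 → posterior Inverse-Gamma(17/10, 19/2)
obs 2: x=3/2 → posterior Inverse-Gamma(11/5, 85/8)
obs 3: x=-5/2 → posterior Inverse-Gamma(27/10, 55/4)
obs 4: x=5 → posterior Inverse-Gamma(16/5, 105/4)
obs 5: x=-7/4 → posterior Inverse-Gamma(37/10, 889/32)
obs 6: x=2 → posterior Inverse-Gamma(21/5, 953/32)
obs 7: x=0 → posterior Inverse-Gamma(47/10, 953/32)
obs 8: x=-2 → posterior Inverse-Gamma(26/5, 1017/32)
obs 9: x=-1/4 → posterior Inverse-Gamma(57/10, 509/16)
obs 10: x=-7 → posterior Inverse-Gamma(31/5, 901/16)
obs 11: x=7/4 → posterior Inverse-Gamma(67/10, 1851/32)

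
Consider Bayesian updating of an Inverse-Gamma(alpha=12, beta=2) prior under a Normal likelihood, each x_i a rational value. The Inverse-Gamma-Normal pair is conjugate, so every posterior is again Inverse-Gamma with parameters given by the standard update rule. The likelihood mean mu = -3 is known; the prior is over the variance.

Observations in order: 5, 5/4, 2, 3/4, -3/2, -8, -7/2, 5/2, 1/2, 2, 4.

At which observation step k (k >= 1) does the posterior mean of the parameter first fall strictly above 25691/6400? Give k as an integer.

k = 3

obs 1: x=5 → posterior Inverse-Gamma(25/2, 34)
obs 2: x=5/4 → posterior Inverse-Gamma(13, 1377/32)
obs 3: x=2 → posterior Inverse-Gamma(27/2, 1777/32)
obs 4: x=3/4 → posterior Inverse-Gamma(14, 1001/16)
obs 5: x=-3/2 → posterior Inverse-Gamma(29/2, 1019/16)
obs 6: x=-8 → posterior Inverse-Gamma(15, 1219/16)
obs 7: x=-7/2 → posterior Inverse-Gamma(31/2, 1221/16)
obs 8: x=5/2 → posterior Inverse-Gamma(16, 1463/16)
obs 9: x=1/2 → posterior Inverse-Gamma(33/2, 1561/16)
obs 10: x=2 → posterior Inverse-Gamma(17, 1761/16)
obs 11: x=4 → posterior Inverse-Gamma(35/2, 2153/16)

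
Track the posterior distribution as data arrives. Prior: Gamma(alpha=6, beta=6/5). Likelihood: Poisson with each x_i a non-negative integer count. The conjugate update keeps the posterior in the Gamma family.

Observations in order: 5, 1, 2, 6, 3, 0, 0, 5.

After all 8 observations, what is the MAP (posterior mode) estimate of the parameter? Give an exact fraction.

135/46

obs 1: x=5 → posterior Gamma(11, 11/5)
obs 2: x=1 → posterior Gamma(12, 16/5)
obs 3: x=2 → posterior Gamma(14, 21/5)
obs 4: x=6 → posterior Gamma(20, 26/5)
obs 5: x=3 → posterior Gamma(23, 31/5)
obs 6: x=0 → posterior Gamma(23, 36/5)
obs 7: x=0 → posterior Gamma(23, 41/5)
obs 8: x=5 → posterior Gamma(28, 46/5)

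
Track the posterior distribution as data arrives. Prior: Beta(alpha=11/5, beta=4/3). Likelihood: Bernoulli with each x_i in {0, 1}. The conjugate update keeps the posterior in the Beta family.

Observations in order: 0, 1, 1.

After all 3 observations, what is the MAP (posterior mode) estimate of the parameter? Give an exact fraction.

12/17

obs 1: x=0 → posterior Beta(11/5, 7/3)
obs 2: x=1 → posterior Beta(16/5, 7/3)
obs 3: x=1 → posterior Beta(21/5, 7/3)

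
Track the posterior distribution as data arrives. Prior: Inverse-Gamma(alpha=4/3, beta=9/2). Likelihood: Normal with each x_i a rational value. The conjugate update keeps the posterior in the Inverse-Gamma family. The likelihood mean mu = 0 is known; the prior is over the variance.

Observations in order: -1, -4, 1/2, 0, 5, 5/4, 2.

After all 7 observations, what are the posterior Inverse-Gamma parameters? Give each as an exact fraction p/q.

obs 1: x=-1 → posterior Inverse-Gamma(11/6, 5)
obs 2: x=-4 → posterior Inverse-Gamma(7/3, 13)
obs 3: x=1/2 → posterior Inverse-Gamma(17/6, 105/8)
obs 4: x=0 → posterior Inverse-Gamma(10/3, 105/8)
obs 5: x=5 → posterior Inverse-Gamma(23/6, 205/8)
obs 6: x=5/4 → posterior Inverse-Gamma(13/3, 845/32)
obs 7: x=2 → posterior Inverse-Gamma(29/6, 909/32)

alpha=29/6, beta=909/32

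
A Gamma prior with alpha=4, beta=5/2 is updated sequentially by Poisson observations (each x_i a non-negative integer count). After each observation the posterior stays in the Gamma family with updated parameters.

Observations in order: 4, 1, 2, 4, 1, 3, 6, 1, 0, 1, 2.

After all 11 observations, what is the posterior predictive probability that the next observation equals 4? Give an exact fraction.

obs 1: x=4 → posterior Gamma(8, 7/2)
obs 2: x=1 → posterior Gamma(9, 9/2)
obs 3: x=2 → posterior Gamma(11, 11/2)
obs 4: x=4 → posterior Gamma(15, 13/2)
obs 5: x=1 → posterior Gamma(16, 15/2)
obs 6: x=3 → posterior Gamma(19, 17/2)
obs 7: x=6 → posterior Gamma(25, 19/2)
obs 8: x=1 → posterior Gamma(26, 21/2)
obs 9: x=0 → posterior Gamma(26, 23/2)
obs 10: x=1 → posterior Gamma(27, 25/2)
obs 11: x=2 → posterior Gamma(29, 27/2)

6413436932994822760358715777511787793571198080/62623297589448778360828428329074752308805325441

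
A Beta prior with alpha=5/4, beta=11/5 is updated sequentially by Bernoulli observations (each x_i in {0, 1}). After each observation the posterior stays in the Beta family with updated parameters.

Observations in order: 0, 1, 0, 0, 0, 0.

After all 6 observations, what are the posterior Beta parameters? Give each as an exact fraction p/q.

alpha=9/4, beta=36/5

obs 1: x=0 → posterior Beta(5/4, 16/5)
obs 2: x=1 → posterior Beta(9/4, 16/5)
obs 3: x=0 → posterior Beta(9/4, 21/5)
obs 4: x=0 → posterior Beta(9/4, 26/5)
obs 5: x=0 → posterior Beta(9/4, 31/5)
obs 6: x=0 → posterior Beta(9/4, 36/5)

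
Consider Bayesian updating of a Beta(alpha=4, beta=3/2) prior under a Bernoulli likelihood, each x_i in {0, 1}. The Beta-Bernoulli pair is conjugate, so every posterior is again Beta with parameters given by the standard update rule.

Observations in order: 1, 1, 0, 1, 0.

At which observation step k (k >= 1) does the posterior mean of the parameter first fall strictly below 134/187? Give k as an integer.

obs 1: x=1 → posterior Beta(5, 3/2)
obs 2: x=1 → posterior Beta(6, 3/2)
obs 3: x=0 → posterior Beta(6, 5/2)
obs 4: x=1 → posterior Beta(7, 5/2)
obs 5: x=0 → posterior Beta(7, 7/2)

k = 3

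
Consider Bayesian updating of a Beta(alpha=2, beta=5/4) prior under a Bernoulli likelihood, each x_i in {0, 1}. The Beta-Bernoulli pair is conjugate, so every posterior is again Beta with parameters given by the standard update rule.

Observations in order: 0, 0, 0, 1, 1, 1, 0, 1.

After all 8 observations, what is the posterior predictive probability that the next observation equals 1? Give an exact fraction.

obs 1: x=0 → posterior Beta(2, 9/4)
obs 2: x=0 → posterior Beta(2, 13/4)
obs 3: x=0 → posterior Beta(2, 17/4)
obs 4: x=1 → posterior Beta(3, 17/4)
obs 5: x=1 → posterior Beta(4, 17/4)
obs 6: x=1 → posterior Beta(5, 17/4)
obs 7: x=0 → posterior Beta(5, 21/4)
obs 8: x=1 → posterior Beta(6, 21/4)

8/15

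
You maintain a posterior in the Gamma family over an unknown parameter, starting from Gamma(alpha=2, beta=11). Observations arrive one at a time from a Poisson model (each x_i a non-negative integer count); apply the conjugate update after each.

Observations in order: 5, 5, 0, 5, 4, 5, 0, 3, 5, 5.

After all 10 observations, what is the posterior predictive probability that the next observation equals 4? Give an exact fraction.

206285642799669070343481021957878967723238037277195214665/2649386260032648855006576397608889531633192906952775041024

obs 1: x=5 → posterior Gamma(7, 12)
obs 2: x=5 → posterior Gamma(12, 13)
obs 3: x=0 → posterior Gamma(12, 14)
obs 4: x=5 → posterior Gamma(17, 15)
obs 5: x=4 → posterior Gamma(21, 16)
obs 6: x=5 → posterior Gamma(26, 17)
obs 7: x=0 → posterior Gamma(26, 18)
obs 8: x=3 → posterior Gamma(29, 19)
obs 9: x=5 → posterior Gamma(34, 20)
obs 10: x=5 → posterior Gamma(39, 21)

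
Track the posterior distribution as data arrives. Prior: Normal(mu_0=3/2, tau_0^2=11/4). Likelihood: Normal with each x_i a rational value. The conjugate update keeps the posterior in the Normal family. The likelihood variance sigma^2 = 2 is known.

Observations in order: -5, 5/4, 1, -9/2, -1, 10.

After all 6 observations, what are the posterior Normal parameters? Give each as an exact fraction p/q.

obs 1: x=-5 → posterior Normal(-43/19, 22/19)
obs 2: x=5/4 → posterior Normal(-39/40, 11/15)
obs 3: x=1 → posterior Normal(-73/164, 22/41)
obs 4: x=-9/2 → posterior Normal(-271/208, 11/26)
obs 5: x=-1 → posterior Normal(-5/4, 22/63)
obs 6: x=10 → posterior Normal(125/296, 11/37)

mu_0=125/296, tau_0^2=11/37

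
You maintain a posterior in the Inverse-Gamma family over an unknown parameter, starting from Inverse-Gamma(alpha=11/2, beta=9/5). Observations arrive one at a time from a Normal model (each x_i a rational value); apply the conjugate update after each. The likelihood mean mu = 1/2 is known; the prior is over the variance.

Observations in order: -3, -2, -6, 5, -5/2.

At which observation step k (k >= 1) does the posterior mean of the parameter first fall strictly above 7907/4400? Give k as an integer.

k = 2

obs 1: x=-3 → posterior Inverse-Gamma(6, 317/40)
obs 2: x=-2 → posterior Inverse-Gamma(13/2, 221/20)
obs 3: x=-6 → posterior Inverse-Gamma(7, 1287/40)
obs 4: x=5 → posterior Inverse-Gamma(15/2, 423/10)
obs 5: x=-5/2 → posterior Inverse-Gamma(8, 234/5)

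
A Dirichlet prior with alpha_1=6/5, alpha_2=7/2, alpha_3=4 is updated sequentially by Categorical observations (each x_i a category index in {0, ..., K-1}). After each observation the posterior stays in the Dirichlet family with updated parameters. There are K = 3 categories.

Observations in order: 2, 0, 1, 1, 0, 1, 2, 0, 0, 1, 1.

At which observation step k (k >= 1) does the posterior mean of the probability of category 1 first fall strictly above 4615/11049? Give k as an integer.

obs 1: x=2 → posterior Dirichlet(6/5, 7/2, 5)
obs 2: x=0 → posterior Dirichlet(11/5, 7/2, 5)
obs 3: x=1 → posterior Dirichlet(11/5, 9/2, 5)
obs 4: x=1 → posterior Dirichlet(11/5, 11/2, 5)
obs 5: x=0 → posterior Dirichlet(16/5, 11/2, 5)
obs 6: x=1 → posterior Dirichlet(16/5, 13/2, 5)
obs 7: x=2 → posterior Dirichlet(16/5, 13/2, 6)
obs 8: x=0 → posterior Dirichlet(21/5, 13/2, 6)
obs 9: x=0 → posterior Dirichlet(26/5, 13/2, 6)
obs 10: x=1 → posterior Dirichlet(26/5, 15/2, 6)
obs 11: x=1 → posterior Dirichlet(26/5, 17/2, 6)

k = 4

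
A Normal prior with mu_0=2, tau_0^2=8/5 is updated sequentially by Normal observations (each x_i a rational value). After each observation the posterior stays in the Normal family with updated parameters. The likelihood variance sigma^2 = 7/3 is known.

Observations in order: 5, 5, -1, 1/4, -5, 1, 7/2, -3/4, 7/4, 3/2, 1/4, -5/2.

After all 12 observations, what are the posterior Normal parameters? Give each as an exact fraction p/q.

mu_0=286/323, tau_0^2=56/323

obs 1: x=5 → posterior Normal(190/59, 56/59)
obs 2: x=5 → posterior Normal(310/83, 56/83)
obs 3: x=-1 → posterior Normal(286/107, 56/107)
obs 4: x=1/4 → posterior Normal(292/131, 56/131)
obs 5: x=-5 → posterior Normal(172/155, 56/155)
obs 6: x=1 → posterior Normal(196/179, 56/179)
obs 7: x=7/2 → posterior Normal(40/29, 8/29)
obs 8: x=-3/4 → posterior Normal(262/227, 56/227)
obs 9: x=7/4 → posterior Normal(304/251, 56/251)
obs 10: x=3/2 → posterior Normal(68/55, 56/275)
obs 11: x=1/4 → posterior Normal(346/299, 56/299)
obs 12: x=-5/2 → posterior Normal(286/323, 56/323)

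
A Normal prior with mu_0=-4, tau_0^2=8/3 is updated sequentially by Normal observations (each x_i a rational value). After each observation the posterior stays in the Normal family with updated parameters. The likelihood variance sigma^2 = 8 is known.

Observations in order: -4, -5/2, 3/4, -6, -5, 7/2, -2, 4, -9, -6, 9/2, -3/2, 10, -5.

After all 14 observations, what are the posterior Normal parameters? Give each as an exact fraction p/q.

obs 1: x=-4 → posterior Normal(-4, 2)
obs 2: x=-5/2 → posterior Normal(-37/10, 8/5)
obs 3: x=3/4 → posterior Normal(-71/24, 4/3)
obs 4: x=-6 → posterior Normal(-95/28, 8/7)
obs 5: x=-5 → posterior Normal(-115/32, 1)
obs 6: x=7/2 → posterior Normal(-101/36, 8/9)
obs 7: x=-2 → posterior Normal(-109/40, 4/5)
obs 8: x=4 → posterior Normal(-93/44, 8/11)
obs 9: x=-9 → posterior Normal(-43/16, 2/3)
obs 10: x=-6 → posterior Normal(-153/52, 8/13)
obs 11: x=9/2 → posterior Normal(-135/56, 4/7)
obs 12: x=-3/2 → posterior Normal(-47/20, 8/15)
obs 13: x=10 → posterior Normal(-101/64, 1/2)
obs 14: x=-5 → posterior Normal(-121/68, 8/17)

mu_0=-121/68, tau_0^2=8/17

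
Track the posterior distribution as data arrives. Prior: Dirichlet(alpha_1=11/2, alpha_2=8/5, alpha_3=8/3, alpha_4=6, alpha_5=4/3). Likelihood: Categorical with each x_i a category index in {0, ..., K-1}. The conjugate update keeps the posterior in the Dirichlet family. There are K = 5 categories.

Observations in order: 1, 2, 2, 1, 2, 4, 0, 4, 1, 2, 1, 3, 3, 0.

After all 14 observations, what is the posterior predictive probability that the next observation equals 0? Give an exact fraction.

75/311

obs 1: x=1 → posterior Dirichlet(11/2, 13/5, 8/3, 6, 4/3)
obs 2: x=2 → posterior Dirichlet(11/2, 13/5, 11/3, 6, 4/3)
obs 3: x=2 → posterior Dirichlet(11/2, 13/5, 14/3, 6, 4/3)
obs 4: x=1 → posterior Dirichlet(11/2, 18/5, 14/3, 6, 4/3)
obs 5: x=2 → posterior Dirichlet(11/2, 18/5, 17/3, 6, 4/3)
obs 6: x=4 → posterior Dirichlet(11/2, 18/5, 17/3, 6, 7/3)
obs 7: x=0 → posterior Dirichlet(13/2, 18/5, 17/3, 6, 7/3)
obs 8: x=4 → posterior Dirichlet(13/2, 18/5, 17/3, 6, 10/3)
obs 9: x=1 → posterior Dirichlet(13/2, 23/5, 17/3, 6, 10/3)
obs 10: x=2 → posterior Dirichlet(13/2, 23/5, 20/3, 6, 10/3)
obs 11: x=1 → posterior Dirichlet(13/2, 28/5, 20/3, 6, 10/3)
obs 12: x=3 → posterior Dirichlet(13/2, 28/5, 20/3, 7, 10/3)
obs 13: x=3 → posterior Dirichlet(13/2, 28/5, 20/3, 8, 10/3)
obs 14: x=0 → posterior Dirichlet(15/2, 28/5, 20/3, 8, 10/3)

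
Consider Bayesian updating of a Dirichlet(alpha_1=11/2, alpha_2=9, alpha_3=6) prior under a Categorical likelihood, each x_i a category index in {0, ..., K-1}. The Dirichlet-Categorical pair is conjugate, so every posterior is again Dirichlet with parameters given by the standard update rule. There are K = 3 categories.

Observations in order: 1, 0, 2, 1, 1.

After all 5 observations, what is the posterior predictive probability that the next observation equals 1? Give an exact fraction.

8/17

obs 1: x=1 → posterior Dirichlet(11/2, 10, 6)
obs 2: x=0 → posterior Dirichlet(13/2, 10, 6)
obs 3: x=2 → posterior Dirichlet(13/2, 10, 7)
obs 4: x=1 → posterior Dirichlet(13/2, 11, 7)
obs 5: x=1 → posterior Dirichlet(13/2, 12, 7)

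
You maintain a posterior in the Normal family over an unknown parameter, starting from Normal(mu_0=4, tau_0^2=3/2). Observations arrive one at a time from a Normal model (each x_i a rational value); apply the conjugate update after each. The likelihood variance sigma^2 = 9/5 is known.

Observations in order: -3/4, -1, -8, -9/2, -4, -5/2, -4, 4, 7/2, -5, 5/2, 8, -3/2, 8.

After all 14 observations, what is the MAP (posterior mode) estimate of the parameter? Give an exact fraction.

-9/304

obs 1: x=-3/4 → posterior Normal(81/44, 9/11)
obs 2: x=-1 → posterior Normal(61/64, 9/16)
obs 3: x=-8 → posterior Normal(-33/28, 3/7)
obs 4: x=-9/2 → posterior Normal(-189/104, 9/26)
obs 5: x=-4 → posterior Normal(-269/124, 9/31)
obs 6: x=-5/2 → posterior Normal(-319/144, 1/4)
obs 7: x=-4 → posterior Normal(-399/164, 9/41)
obs 8: x=4 → posterior Normal(-319/184, 9/46)
obs 9: x=7/2 → posterior Normal(-83/68, 3/17)
obs 10: x=-5 → posterior Normal(-349/224, 9/56)
obs 11: x=5/2 → posterior Normal(-299/244, 9/61)
obs 12: x=8 → posterior Normal(-139/264, 3/22)
obs 13: x=-3/2 → posterior Normal(-169/284, 9/71)
obs 14: x=8 → posterior Normal(-9/304, 9/76)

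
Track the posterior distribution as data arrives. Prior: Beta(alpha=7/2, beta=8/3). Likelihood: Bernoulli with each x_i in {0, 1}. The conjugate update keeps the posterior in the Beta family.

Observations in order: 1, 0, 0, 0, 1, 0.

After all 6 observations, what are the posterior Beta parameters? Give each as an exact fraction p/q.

alpha=11/2, beta=20/3

obs 1: x=1 → posterior Beta(9/2, 8/3)
obs 2: x=0 → posterior Beta(9/2, 11/3)
obs 3: x=0 → posterior Beta(9/2, 14/3)
obs 4: x=0 → posterior Beta(9/2, 17/3)
obs 5: x=1 → posterior Beta(11/2, 17/3)
obs 6: x=0 → posterior Beta(11/2, 20/3)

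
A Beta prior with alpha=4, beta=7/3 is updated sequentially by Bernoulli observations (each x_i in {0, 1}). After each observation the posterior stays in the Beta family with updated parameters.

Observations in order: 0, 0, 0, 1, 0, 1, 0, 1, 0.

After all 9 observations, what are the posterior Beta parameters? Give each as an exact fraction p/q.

obs 1: x=0 → posterior Beta(4, 10/3)
obs 2: x=0 → posterior Beta(4, 13/3)
obs 3: x=0 → posterior Beta(4, 16/3)
obs 4: x=1 → posterior Beta(5, 16/3)
obs 5: x=0 → posterior Beta(5, 19/3)
obs 6: x=1 → posterior Beta(6, 19/3)
obs 7: x=0 → posterior Beta(6, 22/3)
obs 8: x=1 → posterior Beta(7, 22/3)
obs 9: x=0 → posterior Beta(7, 25/3)

alpha=7, beta=25/3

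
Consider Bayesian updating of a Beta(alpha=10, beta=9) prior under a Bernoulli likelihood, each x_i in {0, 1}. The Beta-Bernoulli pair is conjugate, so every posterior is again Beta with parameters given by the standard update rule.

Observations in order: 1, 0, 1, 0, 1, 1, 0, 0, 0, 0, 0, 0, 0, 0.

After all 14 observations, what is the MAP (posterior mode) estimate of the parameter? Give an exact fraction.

13/31

obs 1: x=1 → posterior Beta(11, 9)
obs 2: x=0 → posterior Beta(11, 10)
obs 3: x=1 → posterior Beta(12, 10)
obs 4: x=0 → posterior Beta(12, 11)
obs 5: x=1 → posterior Beta(13, 11)
obs 6: x=1 → posterior Beta(14, 11)
obs 7: x=0 → posterior Beta(14, 12)
obs 8: x=0 → posterior Beta(14, 13)
obs 9: x=0 → posterior Beta(14, 14)
obs 10: x=0 → posterior Beta(14, 15)
obs 11: x=0 → posterior Beta(14, 16)
obs 12: x=0 → posterior Beta(14, 17)
obs 13: x=0 → posterior Beta(14, 18)
obs 14: x=0 → posterior Beta(14, 19)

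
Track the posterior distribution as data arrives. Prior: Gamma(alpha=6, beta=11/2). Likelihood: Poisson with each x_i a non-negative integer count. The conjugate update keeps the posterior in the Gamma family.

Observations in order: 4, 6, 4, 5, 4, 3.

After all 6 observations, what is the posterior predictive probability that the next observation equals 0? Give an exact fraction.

37608910510519071039902074217516707306379521/542101086242752217003726400434970855712890625

obs 1: x=4 → posterior Gamma(10, 13/2)
obs 2: x=6 → posterior Gamma(16, 15/2)
obs 3: x=4 → posterior Gamma(20, 17/2)
obs 4: x=5 → posterior Gamma(25, 19/2)
obs 5: x=4 → posterior Gamma(29, 21/2)
obs 6: x=3 → posterior Gamma(32, 23/2)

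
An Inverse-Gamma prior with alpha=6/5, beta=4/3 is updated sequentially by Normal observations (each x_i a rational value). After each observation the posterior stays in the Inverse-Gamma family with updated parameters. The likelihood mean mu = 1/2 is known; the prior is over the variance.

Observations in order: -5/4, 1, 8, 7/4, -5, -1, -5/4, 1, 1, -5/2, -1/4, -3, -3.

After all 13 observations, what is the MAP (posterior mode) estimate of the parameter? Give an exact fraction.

8035/1044

obs 1: x=-5/4 → posterior Inverse-Gamma(17/10, 275/96)
obs 2: x=1 → posterior Inverse-Gamma(11/5, 287/96)
obs 3: x=8 → posterior Inverse-Gamma(27/10, 2987/96)
obs 4: x=7/4 → posterior Inverse-Gamma(16/5, 1531/48)
obs 5: x=-5 → posterior Inverse-Gamma(37/10, 2257/48)
obs 6: x=-1 → posterior Inverse-Gamma(21/5, 2311/48)
obs 7: x=-5/4 → posterior Inverse-Gamma(47/10, 4769/96)
obs 8: x=1 → posterior Inverse-Gamma(26/5, 4781/96)
obs 9: x=1 → posterior Inverse-Gamma(57/10, 4793/96)
obs 10: x=-5/2 → posterior Inverse-Gamma(31/5, 5225/96)
obs 11: x=-1/4 → posterior Inverse-Gamma(67/10, 1313/24)
obs 12: x=-3 → posterior Inverse-Gamma(36/5, 365/6)
obs 13: x=-3 → posterior Inverse-Gamma(77/10, 1607/24)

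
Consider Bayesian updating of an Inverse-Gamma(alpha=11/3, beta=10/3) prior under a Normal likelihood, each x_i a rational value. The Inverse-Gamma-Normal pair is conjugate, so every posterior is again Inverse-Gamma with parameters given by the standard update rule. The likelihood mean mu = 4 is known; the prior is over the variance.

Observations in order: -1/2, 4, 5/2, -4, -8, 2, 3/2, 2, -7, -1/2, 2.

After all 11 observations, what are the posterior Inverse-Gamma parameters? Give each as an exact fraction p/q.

alpha=55/6, beta=595/3

obs 1: x=-1/2 → posterior Inverse-Gamma(25/6, 323/24)
obs 2: x=4 → posterior Inverse-Gamma(14/3, 323/24)
obs 3: x=5/2 → posterior Inverse-Gamma(31/6, 175/12)
obs 4: x=-4 → posterior Inverse-Gamma(17/3, 559/12)
obs 5: x=-8 → posterior Inverse-Gamma(37/6, 1423/12)
obs 6: x=2 → posterior Inverse-Gamma(20/3, 1447/12)
obs 7: x=3/2 → posterior Inverse-Gamma(43/6, 2969/24)
obs 8: x=2 → posterior Inverse-Gamma(23/3, 3017/24)
obs 9: x=-7 → posterior Inverse-Gamma(49/6, 4469/24)
obs 10: x=-1/2 → posterior Inverse-Gamma(26/3, 589/3)
obs 11: x=2 → posterior Inverse-Gamma(55/6, 595/3)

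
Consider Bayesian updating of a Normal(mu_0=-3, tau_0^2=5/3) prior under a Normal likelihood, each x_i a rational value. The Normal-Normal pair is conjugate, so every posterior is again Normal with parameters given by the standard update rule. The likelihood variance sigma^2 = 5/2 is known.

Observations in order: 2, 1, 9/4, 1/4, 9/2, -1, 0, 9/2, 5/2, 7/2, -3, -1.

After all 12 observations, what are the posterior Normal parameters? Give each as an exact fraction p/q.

obs 1: x=2 → posterior Normal(-1, 1)
obs 2: x=1 → posterior Normal(-3/7, 5/7)
obs 3: x=9/4 → posterior Normal(1/6, 5/9)
obs 4: x=1/4 → posterior Normal(2/11, 5/11)
obs 5: x=9/2 → posterior Normal(11/13, 5/13)
obs 6: x=-1 → posterior Normal(3/5, 1/3)
obs 7: x=0 → posterior Normal(9/17, 5/17)
obs 8: x=9/2 → posterior Normal(18/19, 5/19)
obs 9: x=5/2 → posterior Normal(23/21, 5/21)
obs 10: x=7/2 → posterior Normal(30/23, 5/23)
obs 11: x=-3 → posterior Normal(24/25, 1/5)
obs 12: x=-1 → posterior Normal(22/27, 5/27)

mu_0=22/27, tau_0^2=5/27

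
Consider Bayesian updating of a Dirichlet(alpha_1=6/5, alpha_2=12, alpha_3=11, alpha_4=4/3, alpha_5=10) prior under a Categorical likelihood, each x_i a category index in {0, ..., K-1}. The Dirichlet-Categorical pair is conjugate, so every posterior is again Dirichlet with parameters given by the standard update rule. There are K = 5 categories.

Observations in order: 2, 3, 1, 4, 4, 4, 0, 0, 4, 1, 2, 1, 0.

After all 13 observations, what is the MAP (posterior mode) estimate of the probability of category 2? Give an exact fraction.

obs 1: x=2 → posterior Dirichlet(6/5, 12, 12, 4/3, 10)
obs 2: x=3 → posterior Dirichlet(6/5, 12, 12, 7/3, 10)
obs 3: x=1 → posterior Dirichlet(6/5, 13, 12, 7/3, 10)
obs 4: x=4 → posterior Dirichlet(6/5, 13, 12, 7/3, 11)
obs 5: x=4 → posterior Dirichlet(6/5, 13, 12, 7/3, 12)
obs 6: x=4 → posterior Dirichlet(6/5, 13, 12, 7/3, 13)
obs 7: x=0 → posterior Dirichlet(11/5, 13, 12, 7/3, 13)
obs 8: x=0 → posterior Dirichlet(16/5, 13, 12, 7/3, 13)
obs 9: x=4 → posterior Dirichlet(16/5, 13, 12, 7/3, 14)
obs 10: x=1 → posterior Dirichlet(16/5, 14, 12, 7/3, 14)
obs 11: x=2 → posterior Dirichlet(16/5, 14, 13, 7/3, 14)
obs 12: x=1 → posterior Dirichlet(16/5, 15, 13, 7/3, 14)
obs 13: x=0 → posterior Dirichlet(21/5, 15, 13, 7/3, 14)

180/653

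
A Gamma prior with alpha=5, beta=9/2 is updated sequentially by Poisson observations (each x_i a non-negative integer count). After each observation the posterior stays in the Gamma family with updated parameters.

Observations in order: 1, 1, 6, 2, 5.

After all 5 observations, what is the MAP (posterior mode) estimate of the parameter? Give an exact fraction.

2

obs 1: x=1 → posterior Gamma(6, 11/2)
obs 2: x=1 → posterior Gamma(7, 13/2)
obs 3: x=6 → posterior Gamma(13, 15/2)
obs 4: x=2 → posterior Gamma(15, 17/2)
obs 5: x=5 → posterior Gamma(20, 19/2)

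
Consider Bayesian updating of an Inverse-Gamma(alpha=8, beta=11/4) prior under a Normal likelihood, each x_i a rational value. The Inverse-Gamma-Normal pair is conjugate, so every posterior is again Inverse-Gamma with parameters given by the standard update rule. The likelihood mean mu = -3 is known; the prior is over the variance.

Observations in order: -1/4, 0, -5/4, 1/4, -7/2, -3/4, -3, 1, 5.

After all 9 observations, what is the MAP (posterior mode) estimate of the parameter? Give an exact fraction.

121/27

obs 1: x=-1/4 → posterior Inverse-Gamma(17/2, 209/32)
obs 2: x=0 → posterior Inverse-Gamma(9, 353/32)
obs 3: x=-5/4 → posterior Inverse-Gamma(19/2, 201/16)
obs 4: x=1/4 → posterior Inverse-Gamma(10, 571/32)
obs 5: x=-7/2 → posterior Inverse-Gamma(21/2, 575/32)
obs 6: x=-3/4 → posterior Inverse-Gamma(11, 41/2)
obs 7: x=-3 → posterior Inverse-Gamma(23/2, 41/2)
obs 8: x=1 → posterior Inverse-Gamma(12, 57/2)
obs 9: x=5 → posterior Inverse-Gamma(25/2, 121/2)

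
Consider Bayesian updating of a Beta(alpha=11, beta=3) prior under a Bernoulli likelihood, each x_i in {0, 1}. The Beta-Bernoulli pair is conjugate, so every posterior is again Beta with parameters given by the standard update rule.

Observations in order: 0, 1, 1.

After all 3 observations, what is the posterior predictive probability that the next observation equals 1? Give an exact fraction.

obs 1: x=0 → posterior Beta(11, 4)
obs 2: x=1 → posterior Beta(12, 4)
obs 3: x=1 → posterior Beta(13, 4)

13/17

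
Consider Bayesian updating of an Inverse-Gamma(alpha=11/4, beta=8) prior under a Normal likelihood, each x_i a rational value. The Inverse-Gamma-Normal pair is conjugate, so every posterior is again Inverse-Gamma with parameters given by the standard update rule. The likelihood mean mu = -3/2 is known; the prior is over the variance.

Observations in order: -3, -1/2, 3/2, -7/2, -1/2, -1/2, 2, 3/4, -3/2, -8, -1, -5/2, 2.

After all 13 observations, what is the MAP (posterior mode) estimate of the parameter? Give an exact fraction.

obs 1: x=-3 → posterior Inverse-Gamma(13/4, 73/8)
obs 2: x=-1/2 → posterior Inverse-Gamma(15/4, 77/8)
obs 3: x=3/2 → posterior Inverse-Gamma(17/4, 113/8)
obs 4: x=-7/2 → posterior Inverse-Gamma(19/4, 129/8)
obs 5: x=-1/2 → posterior Inverse-Gamma(21/4, 133/8)
obs 6: x=-1/2 → posterior Inverse-Gamma(23/4, 137/8)
obs 7: x=2 → posterior Inverse-Gamma(25/4, 93/4)
obs 8: x=3/4 → posterior Inverse-Gamma(27/4, 825/32)
obs 9: x=-3/2 → posterior Inverse-Gamma(29/4, 825/32)
obs 10: x=-8 → posterior Inverse-Gamma(31/4, 1501/32)
obs 11: x=-1 → posterior Inverse-Gamma(33/4, 1505/32)
obs 12: x=-5/2 → posterior Inverse-Gamma(35/4, 1521/32)
obs 13: x=2 → posterior Inverse-Gamma(37/4, 1717/32)

1717/328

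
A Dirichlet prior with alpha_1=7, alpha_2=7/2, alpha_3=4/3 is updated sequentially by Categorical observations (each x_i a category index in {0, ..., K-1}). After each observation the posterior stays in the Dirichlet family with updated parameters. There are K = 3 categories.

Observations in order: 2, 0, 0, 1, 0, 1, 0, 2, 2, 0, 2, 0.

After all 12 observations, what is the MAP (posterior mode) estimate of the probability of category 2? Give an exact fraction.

obs 1: x=2 → posterior Dirichlet(7, 7/2, 7/3)
obs 2: x=0 → posterior Dirichlet(8, 7/2, 7/3)
obs 3: x=0 → posterior Dirichlet(9, 7/2, 7/3)
obs 4: x=1 → posterior Dirichlet(9, 9/2, 7/3)
obs 5: x=0 → posterior Dirichlet(10, 9/2, 7/3)
obs 6: x=1 → posterior Dirichlet(10, 11/2, 7/3)
obs 7: x=0 → posterior Dirichlet(11, 11/2, 7/3)
obs 8: x=2 → posterior Dirichlet(11, 11/2, 10/3)
obs 9: x=2 → posterior Dirichlet(11, 11/2, 13/3)
obs 10: x=0 → posterior Dirichlet(12, 11/2, 13/3)
obs 11: x=2 → posterior Dirichlet(12, 11/2, 16/3)
obs 12: x=0 → posterior Dirichlet(13, 11/2, 16/3)

26/125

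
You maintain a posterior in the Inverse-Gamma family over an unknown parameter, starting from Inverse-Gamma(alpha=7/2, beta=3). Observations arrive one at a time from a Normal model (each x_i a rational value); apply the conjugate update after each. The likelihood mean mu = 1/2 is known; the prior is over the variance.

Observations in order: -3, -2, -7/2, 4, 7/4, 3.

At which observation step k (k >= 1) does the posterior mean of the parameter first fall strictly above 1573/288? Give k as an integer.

k = 4

obs 1: x=-3 → posterior Inverse-Gamma(4, 73/8)
obs 2: x=-2 → posterior Inverse-Gamma(9/2, 49/4)
obs 3: x=-7/2 → posterior Inverse-Gamma(5, 81/4)
obs 4: x=4 → posterior Inverse-Gamma(11/2, 211/8)
obs 5: x=7/4 → posterior Inverse-Gamma(6, 869/32)
obs 6: x=3 → posterior Inverse-Gamma(13/2, 969/32)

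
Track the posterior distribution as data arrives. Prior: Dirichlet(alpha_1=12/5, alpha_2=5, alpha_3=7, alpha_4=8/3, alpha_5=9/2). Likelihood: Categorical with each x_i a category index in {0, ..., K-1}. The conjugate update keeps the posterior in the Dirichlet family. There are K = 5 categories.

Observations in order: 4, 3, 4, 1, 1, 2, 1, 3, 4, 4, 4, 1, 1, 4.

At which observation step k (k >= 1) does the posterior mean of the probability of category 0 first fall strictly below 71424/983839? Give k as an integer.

k = 12

obs 1: x=4 → posterior Dirichlet(12/5, 5, 7, 8/3, 11/2)
obs 2: x=3 → posterior Dirichlet(12/5, 5, 7, 11/3, 11/2)
obs 3: x=4 → posterior Dirichlet(12/5, 5, 7, 11/3, 13/2)
obs 4: x=1 → posterior Dirichlet(12/5, 6, 7, 11/3, 13/2)
obs 5: x=1 → posterior Dirichlet(12/5, 7, 7, 11/3, 13/2)
obs 6: x=2 → posterior Dirichlet(12/5, 7, 8, 11/3, 13/2)
obs 7: x=1 → posterior Dirichlet(12/5, 8, 8, 11/3, 13/2)
obs 8: x=3 → posterior Dirichlet(12/5, 8, 8, 14/3, 13/2)
obs 9: x=4 → posterior Dirichlet(12/5, 8, 8, 14/3, 15/2)
obs 10: x=4 → posterior Dirichlet(12/5, 8, 8, 14/3, 17/2)
obs 11: x=4 → posterior Dirichlet(12/5, 8, 8, 14/3, 19/2)
obs 12: x=1 → posterior Dirichlet(12/5, 9, 8, 14/3, 19/2)
obs 13: x=1 → posterior Dirichlet(12/5, 10, 8, 14/3, 19/2)
obs 14: x=4 → posterior Dirichlet(12/5, 10, 8, 14/3, 21/2)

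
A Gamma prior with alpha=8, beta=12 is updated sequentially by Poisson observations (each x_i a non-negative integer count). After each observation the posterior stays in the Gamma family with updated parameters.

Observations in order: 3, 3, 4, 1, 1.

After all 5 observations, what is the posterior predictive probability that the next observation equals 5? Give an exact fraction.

7197753821172850937173235371/1003694133789296026829803487232

obs 1: x=3 → posterior Gamma(11, 13)
obs 2: x=3 → posterior Gamma(14, 14)
obs 3: x=4 → posterior Gamma(18, 15)
obs 4: x=1 → posterior Gamma(19, 16)
obs 5: x=1 → posterior Gamma(20, 17)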